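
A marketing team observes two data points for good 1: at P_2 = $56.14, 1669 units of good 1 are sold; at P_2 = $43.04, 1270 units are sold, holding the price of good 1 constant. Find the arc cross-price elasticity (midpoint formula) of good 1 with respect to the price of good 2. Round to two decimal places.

ΔQ_1 = 1270 − 1669 = -399; ΔP_2 = 43.04 − 56.14 = -13.1.
Midpoints: Q̄_1 = 1469.5, P̄_2 = 49.59.
ε = (ΔQ_1/Q̄_1)/(ΔP_2/P̄_2) = (-399/1469.5)/(-13.1/49.59) ≈ 1.03.

1.03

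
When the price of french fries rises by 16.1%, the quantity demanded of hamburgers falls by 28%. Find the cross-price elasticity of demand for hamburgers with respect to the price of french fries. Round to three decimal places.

-1.739

ε = (%ΔQ of hamburgers) / (%ΔP of french fries) = (-28%) / (16.1%) ≈ -1.739.
Negative cross-price elasticity: complements.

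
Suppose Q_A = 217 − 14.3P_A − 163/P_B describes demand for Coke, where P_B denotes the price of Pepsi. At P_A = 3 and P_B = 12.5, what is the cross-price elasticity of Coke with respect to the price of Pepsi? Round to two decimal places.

0.08

At P_A = 3 and P_B = 12.5: Q_A = 161.06.
∂Q_A/∂P_B = 163/P_B² = 1.0432.
ε = (∂Q_A/∂P_B)(P_B/Q_A) = 1.0432 × (12.5/161.06) ≈ 0.08.
ε > 0: substitutes.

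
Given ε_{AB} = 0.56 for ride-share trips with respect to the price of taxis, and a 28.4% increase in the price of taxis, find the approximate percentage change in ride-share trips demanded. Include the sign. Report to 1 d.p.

15.9%

%ΔQ ≈ ε × %ΔP of taxis = 0.56 × (28.4%) = 15.9%.
Demand for ride-share trips rises by about 15.9%.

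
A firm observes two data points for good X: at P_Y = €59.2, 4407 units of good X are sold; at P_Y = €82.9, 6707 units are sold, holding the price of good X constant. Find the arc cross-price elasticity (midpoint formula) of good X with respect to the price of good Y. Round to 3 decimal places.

ΔQ_X = 6707 − 4407 = 2300; ΔP_Y = 82.9 − 59.2 = 23.7.
Midpoints: Q̄_X = 5557.0, P̄_Y = 71.05.
ε = (ΔQ_X/Q̄_X)/(ΔP_Y/P̄_Y) = (2300/5557.0)/(23.7/71.05) ≈ 1.241.
ε > 0: good X and good Y are substitutes.

1.241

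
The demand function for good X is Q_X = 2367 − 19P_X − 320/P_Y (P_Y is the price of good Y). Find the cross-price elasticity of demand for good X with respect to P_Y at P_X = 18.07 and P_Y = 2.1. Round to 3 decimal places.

0.081

At P_X = 18.07 and P_Y = 2.1: Q_X = 1871.289.
∂Q_X/∂P_Y = 320/P_Y² = 72.5624.
ε = (∂Q_X/∂P_Y)(P_Y/Q_X) = 72.5624 × (2.1/1871.289) ≈ 0.081.
ε > 0: substitutes.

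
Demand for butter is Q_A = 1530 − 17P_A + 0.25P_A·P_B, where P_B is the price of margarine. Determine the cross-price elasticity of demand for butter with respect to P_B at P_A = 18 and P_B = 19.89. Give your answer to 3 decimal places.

0.068

At P_A = 18 and P_B = 19.89: Q_A = 1313.505.
∂Q_A/∂P_B = 0.25P_A = 0.25(18) = 4.5000.
ε = (∂Q_A/∂P_B)(P_B/Q_A) = 4.5000 × (19.89/1313.505) ≈ 0.068.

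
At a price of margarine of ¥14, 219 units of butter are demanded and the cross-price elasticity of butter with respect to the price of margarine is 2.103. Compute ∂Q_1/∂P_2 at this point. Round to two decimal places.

ε = (∂Q_1/∂P_2)·(P_2/Q_1) ⇒ ∂Q_1/∂P_2 = ε·Q_1/P_2 = 2.103 × 219/14 ≈ 32.90.

32.90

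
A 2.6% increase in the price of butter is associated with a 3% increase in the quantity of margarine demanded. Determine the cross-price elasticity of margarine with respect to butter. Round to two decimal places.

1.15

ε = (%ΔQ of margarine) / (%ΔP of butter) = (3%) / (2.6%) ≈ 1.15.
Positive cross-price elasticity: substitutes.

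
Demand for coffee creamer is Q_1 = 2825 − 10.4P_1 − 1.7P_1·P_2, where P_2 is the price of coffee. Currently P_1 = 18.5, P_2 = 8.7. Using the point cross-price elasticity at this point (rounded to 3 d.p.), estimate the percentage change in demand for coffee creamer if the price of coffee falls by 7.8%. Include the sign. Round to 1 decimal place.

0.9%

At P_1 = 18.5, P_2 = 8.7: Q_1 = 2358.985.
∂Q_1/∂P_2 = -1.7P_1 = -31.4500.
ε = (∂Q_1/∂P_2)(P_2/Q_1) = -31.4500 × 8.7/2358.985 ≈ -0.116.
%ΔQ_1 ≈ ε × %ΔP_2 = -0.116 × (-7.8%) = 0.9%.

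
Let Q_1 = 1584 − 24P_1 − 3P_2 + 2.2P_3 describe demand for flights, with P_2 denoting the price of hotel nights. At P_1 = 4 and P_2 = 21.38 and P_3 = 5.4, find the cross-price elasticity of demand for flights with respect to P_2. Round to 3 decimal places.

-0.045

At P_1 = 4 and P_2 = 21.38 and P_3 = 5.4: Q_1 = 1435.74.
∂Q_1/∂P_2 = -3.
ε = (∂Q_1/∂P_2)(P_2/Q_1) = -3 × (21.38/1435.74) ≈ -0.045.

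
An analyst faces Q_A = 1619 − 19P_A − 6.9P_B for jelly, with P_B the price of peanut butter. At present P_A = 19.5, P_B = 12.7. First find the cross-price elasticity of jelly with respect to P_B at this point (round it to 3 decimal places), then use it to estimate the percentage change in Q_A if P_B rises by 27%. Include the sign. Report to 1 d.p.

At P_A = 19.5, P_B = 12.7: Q_A = 1160.87.
∂Q_A/∂P_B = -6.9.
ε = (∂Q_A/∂P_B)(P_B/Q_A) = -6.9000 × 12.7/1160.87 ≈ -0.075.
%ΔQ_A ≈ ε × %ΔP_B = -0.075 × (27%) = -2.0%.

-2.0%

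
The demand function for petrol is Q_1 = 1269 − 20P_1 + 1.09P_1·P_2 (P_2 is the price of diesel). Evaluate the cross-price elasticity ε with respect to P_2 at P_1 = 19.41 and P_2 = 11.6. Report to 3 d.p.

0.218

At P_1 = 19.41 and P_2 = 11.6: Q_1 = 1126.220.
∂Q_1/∂P_2 = 1.09P_1 = 1.09(19.41) = 21.1569.
ε = (∂Q_1/∂P_2)(P_2/Q_1) = 21.1569 × (11.6/1126.220) ≈ 0.218.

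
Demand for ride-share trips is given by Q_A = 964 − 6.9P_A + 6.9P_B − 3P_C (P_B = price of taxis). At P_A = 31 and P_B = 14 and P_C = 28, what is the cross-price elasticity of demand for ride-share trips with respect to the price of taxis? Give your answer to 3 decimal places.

0.127

At P_A = 31 and P_B = 14 and P_C = 28: Q_A = 762.7.
∂Q_A/∂P_B = 6.9.
ε = (∂Q_A/∂P_B)(P_B/Q_A) = 6.9 × (14/762.7) ≈ 0.127.
Since ε > 0, ride-share trips and taxis are substitutes.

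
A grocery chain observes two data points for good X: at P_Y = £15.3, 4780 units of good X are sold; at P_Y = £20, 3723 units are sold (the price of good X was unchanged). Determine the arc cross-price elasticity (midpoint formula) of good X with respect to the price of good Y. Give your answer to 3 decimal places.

-0.934

ΔQ_X = 3723 − 4780 = -1057; ΔP_Y = 20 − 15.3 = 4.7.
Midpoints: Q̄_X = 4251.5, P̄_Y = 17.65.
ε = (ΔQ_X/Q̄_X)/(ΔP_Y/P̄_Y) = (-1057/4251.5)/(4.7/17.65) ≈ -0.934.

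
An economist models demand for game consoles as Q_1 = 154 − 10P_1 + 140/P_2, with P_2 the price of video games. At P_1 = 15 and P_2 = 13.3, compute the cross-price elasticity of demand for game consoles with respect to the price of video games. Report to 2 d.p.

At P_1 = 15 and P_2 = 13.3: Q_1 = 14.526.
∂Q_1/∂P_2 = −140/P_2² = -0.7915.
ε = (∂Q_1/∂P_2)(P_2/Q_1) = -0.7915 × (13.3/14.526) ≈ -0.72.
ε < 0: complements.

-0.72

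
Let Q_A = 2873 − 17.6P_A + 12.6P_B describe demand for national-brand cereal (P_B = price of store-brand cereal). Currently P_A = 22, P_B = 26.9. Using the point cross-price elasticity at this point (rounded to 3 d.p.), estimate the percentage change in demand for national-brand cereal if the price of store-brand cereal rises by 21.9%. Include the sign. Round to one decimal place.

At P_A = 22, P_B = 26.9: Q_A = 2824.74.
∂Q_A/∂P_B = 12.6.
ε = (∂Q_A/∂P_B)(P_B/Q_A) = 12.6000 × 26.9/2824.74 ≈ 0.120.
%ΔQ_A ≈ ε × %ΔP_B = 0.120 × (21.9%) = 2.6%.

2.6%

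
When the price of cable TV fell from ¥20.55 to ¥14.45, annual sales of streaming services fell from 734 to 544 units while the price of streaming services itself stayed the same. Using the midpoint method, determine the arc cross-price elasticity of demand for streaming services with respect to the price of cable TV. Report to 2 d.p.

0.85

ΔQ_A = 544 − 734 = -190; ΔP_B = 14.45 − 20.55 = -6.1.
Midpoints: Q̄_A = 639.0, P̄_B = 17.50.
ε = (ΔQ_A/Q̄_A)/(ΔP_B/P̄_B) = (-190/639.0)/(-6.1/17.50) ≈ 0.85.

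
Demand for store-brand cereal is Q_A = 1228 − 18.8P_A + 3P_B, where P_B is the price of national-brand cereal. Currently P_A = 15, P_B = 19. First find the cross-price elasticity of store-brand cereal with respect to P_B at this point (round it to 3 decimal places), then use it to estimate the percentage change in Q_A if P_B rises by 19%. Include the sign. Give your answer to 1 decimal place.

1.1%

At P_A = 15, P_B = 19: Q_A = 1003.
∂Q_A/∂P_B = 3.
ε = (∂Q_A/∂P_B)(P_B/Q_A) = 3.0000 × 19/1003 ≈ 0.057.
%ΔQ_A ≈ ε × %ΔP_B = 0.057 × (19%) = 1.1%.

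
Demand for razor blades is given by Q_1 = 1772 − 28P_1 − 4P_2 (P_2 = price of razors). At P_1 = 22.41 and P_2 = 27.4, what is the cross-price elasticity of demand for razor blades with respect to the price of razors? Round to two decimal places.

-0.11

At P_1 = 22.41 and P_2 = 27.4: Q_1 = 1034.92.
∂Q_1/∂P_2 = -4.
ε = (∂Q_1/∂P_2)(P_2/Q_1) = -4 × (27.4/1034.92) ≈ -0.11.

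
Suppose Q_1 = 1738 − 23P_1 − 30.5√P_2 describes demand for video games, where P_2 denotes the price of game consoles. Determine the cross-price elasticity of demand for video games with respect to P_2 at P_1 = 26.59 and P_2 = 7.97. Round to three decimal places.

-0.041

At P_1 = 26.59 and P_2 = 7.97: Q_1 = 1040.325.
∂Q_1/∂P_2 = -30.5/(2√P_2) = -30.5/(2√7.97) = -5.4018.
ε = (∂Q_1/∂P_2)(P_2/Q_1) = -5.4018 × (7.97/1040.325) ≈ -0.041.
ε < 0: complements.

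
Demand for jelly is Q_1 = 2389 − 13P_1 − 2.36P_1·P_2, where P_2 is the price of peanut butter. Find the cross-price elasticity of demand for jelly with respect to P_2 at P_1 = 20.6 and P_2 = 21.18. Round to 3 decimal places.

-0.943

At P_1 = 20.6 and P_2 = 21.18: Q_1 = 1091.513.
∂Q_1/∂P_2 = -2.36P_1 = -2.36(20.6) = -48.6160.
ε = (∂Q_1/∂P_2)(P_2/Q_1) = -48.6160 × (21.18/1091.513) ≈ -0.943.
ε < 0: complements.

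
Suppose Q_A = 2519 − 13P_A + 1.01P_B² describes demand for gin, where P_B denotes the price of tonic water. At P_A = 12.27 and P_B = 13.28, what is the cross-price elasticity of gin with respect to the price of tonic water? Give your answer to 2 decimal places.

At P_A = 12.27 and P_B = 13.28: Q_A = 2537.612.
∂Q_A/∂P_B = 2.02P_B = 2.02(13.28) = 26.8256.
ε = (∂Q_A/∂P_B)(P_B/Q_A) = 26.8256 × (13.28/2537.612) ≈ 0.14.

0.14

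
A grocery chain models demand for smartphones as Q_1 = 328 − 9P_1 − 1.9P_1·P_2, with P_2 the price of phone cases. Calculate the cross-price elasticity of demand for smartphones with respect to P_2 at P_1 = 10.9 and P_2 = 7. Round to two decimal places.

-1.71

At P_1 = 10.9 and P_2 = 7: Q_1 = 84.93.
∂Q_1/∂P_2 = -1.9P_1 = -1.9(10.9) = -20.7100.
ε = (∂Q_1/∂P_2)(P_2/Q_1) = -20.7100 × (7/84.93) ≈ -1.71.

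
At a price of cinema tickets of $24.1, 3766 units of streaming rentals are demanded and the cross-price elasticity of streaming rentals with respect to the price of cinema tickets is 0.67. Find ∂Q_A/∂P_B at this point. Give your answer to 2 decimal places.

104.70

ε = (∂Q_A/∂P_B)·(P_B/Q_A) ⇒ ∂Q_A/∂P_B = ε·Q_A/P_B = 0.67 × 3766/24.1 ≈ 104.70.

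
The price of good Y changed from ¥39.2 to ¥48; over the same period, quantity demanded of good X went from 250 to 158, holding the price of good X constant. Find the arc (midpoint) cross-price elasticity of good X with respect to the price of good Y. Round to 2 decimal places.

-2.23

ΔQ_X = 158 − 250 = -92; ΔP_Y = 48 − 39.2 = 8.8.
Midpoints: Q̄_X = 204.0, P̄_Y = 43.60.
ε = (ΔQ_X/Q̄_X)/(ΔP_Y/P̄_Y) = (-92/204.0)/(8.8/43.60) ≈ -2.23.
ε < 0: good X and good Y are complements.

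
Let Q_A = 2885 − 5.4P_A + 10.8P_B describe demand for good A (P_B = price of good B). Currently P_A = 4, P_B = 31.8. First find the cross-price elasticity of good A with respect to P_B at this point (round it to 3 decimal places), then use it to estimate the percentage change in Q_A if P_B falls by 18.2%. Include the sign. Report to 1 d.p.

-1.9%

At P_A = 4, P_B = 31.8: Q_A = 3206.84.
∂Q_A/∂P_B = 10.8.
ε = (∂Q_A/∂P_B)(P_B/Q_A) = 10.8000 × 31.8/3206.84 ≈ 0.107.
%ΔQ_A ≈ ε × %ΔP_B = 0.107 × (-18.2%) = -1.9%.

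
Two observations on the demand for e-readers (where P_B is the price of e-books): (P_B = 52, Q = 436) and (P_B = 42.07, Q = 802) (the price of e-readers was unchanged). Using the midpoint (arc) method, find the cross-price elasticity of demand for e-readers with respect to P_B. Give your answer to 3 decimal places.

ΔQ_A = 802 − 436 = 366; ΔP_B = 42.07 − 52 = -9.93.
Midpoints: Q̄_A = 619.0, P̄_B = 47.03.
ε = (ΔQ_A/Q̄_A)/(ΔP_B/P̄_B) = (366/619.0)/(-9.93/47.03) ≈ -2.801.
ε < 0: e-readers and e-books are complements.

-2.801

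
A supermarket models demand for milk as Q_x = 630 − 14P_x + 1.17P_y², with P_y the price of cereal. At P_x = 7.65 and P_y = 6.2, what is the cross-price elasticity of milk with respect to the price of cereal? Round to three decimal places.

At P_x = 7.65 and P_y = 6.2: Q_x = 567.875.
∂Q_x/∂P_y = 2.34P_y = 2.34(6.2) = 14.5080.
ε = (∂Q_x/∂P_y)(P_y/Q_x) = 14.5080 × (6.2/567.875) ≈ 0.158.
ε > 0: substitutes.

0.158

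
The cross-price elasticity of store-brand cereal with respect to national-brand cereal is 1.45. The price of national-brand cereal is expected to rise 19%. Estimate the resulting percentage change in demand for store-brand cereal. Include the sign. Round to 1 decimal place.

%ΔQ ≈ ε × %ΔP of national-brand cereal = 1.45 × (19%) = 27.6%.

27.6%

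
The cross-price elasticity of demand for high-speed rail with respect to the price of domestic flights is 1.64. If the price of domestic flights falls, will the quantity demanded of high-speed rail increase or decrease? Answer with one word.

decrease

ε > 0 and the price of domestic flights falls, so the quantity of high-speed rail moves in the same direction: it decreases.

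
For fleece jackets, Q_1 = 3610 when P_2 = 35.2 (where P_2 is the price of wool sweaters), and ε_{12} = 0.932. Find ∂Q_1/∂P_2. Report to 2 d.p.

ε = (∂Q_1/∂P_2)·(P_2/Q_1) ⇒ ∂Q_1/∂P_2 = ε·Q_1/P_2 = 0.932 × 3610/35.2 ≈ 95.58.

95.58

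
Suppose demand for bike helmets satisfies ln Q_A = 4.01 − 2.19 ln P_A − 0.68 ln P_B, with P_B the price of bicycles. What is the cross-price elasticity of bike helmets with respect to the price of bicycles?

-0.68

In a log-linear (constant-elasticity) demand function, the coefficient on ln P_B is the cross-price elasticity.
ε = -0.68. Negative, so bike helmets and bicycles are complements.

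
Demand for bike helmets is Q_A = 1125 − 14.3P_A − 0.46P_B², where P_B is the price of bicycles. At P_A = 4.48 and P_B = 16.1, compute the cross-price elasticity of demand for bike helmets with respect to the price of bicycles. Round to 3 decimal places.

-0.253

At P_A = 4.48 and P_B = 16.1: Q_A = 941.699.
∂Q_A/∂P_B = -0.92P_B = -0.92(16.1) = -14.8120.
ε = (∂Q_A/∂P_B)(P_B/Q_A) = -14.8120 × (16.1/941.699) ≈ -0.253.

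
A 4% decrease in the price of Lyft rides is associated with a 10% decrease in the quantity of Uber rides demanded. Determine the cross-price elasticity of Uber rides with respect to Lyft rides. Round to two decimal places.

ε = (%ΔQ of Uber rides) / (%ΔP of Lyft rides) = (-10%) / (-4%) ≈ 2.50.
Positive cross-price elasticity: substitutes.

2.50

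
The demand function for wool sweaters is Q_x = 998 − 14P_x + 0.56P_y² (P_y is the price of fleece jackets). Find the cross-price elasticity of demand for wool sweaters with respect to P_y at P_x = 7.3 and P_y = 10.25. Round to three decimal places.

0.123

At P_x = 7.3 and P_y = 10.25: Q_x = 954.635.
∂Q_x/∂P_y = 1.12P_y = 1.12(10.25) = 11.4800.
ε = (∂Q_x/∂P_y)(P_y/Q_x) = 11.4800 × (10.25/954.635) ≈ 0.123.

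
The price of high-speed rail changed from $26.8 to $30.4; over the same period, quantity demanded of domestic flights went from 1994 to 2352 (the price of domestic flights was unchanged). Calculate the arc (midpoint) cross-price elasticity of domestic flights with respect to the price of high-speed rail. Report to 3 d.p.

1.309

ΔQ_A = 2352 − 1994 = 358; ΔP_B = 30.4 − 26.8 = 3.6.
Midpoints: Q̄_A = 2173.0, P̄_B = 28.60.
ε = (ΔQ_A/Q̄_A)/(ΔP_B/P̄_B) = (358/2173.0)/(3.6/28.60) ≈ 1.309.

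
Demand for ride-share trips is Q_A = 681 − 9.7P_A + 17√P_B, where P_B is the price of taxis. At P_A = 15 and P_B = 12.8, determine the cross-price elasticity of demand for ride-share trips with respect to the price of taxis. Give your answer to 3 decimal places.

At P_A = 15 and P_B = 12.8: Q_A = 596.321.
∂Q_A/∂P_B = 17/(2√P_B) = 17/(2√12.8) = 2.3758.
ε = (∂Q_A/∂P_B)(P_B/Q_A) = 2.3758 × (12.8/596.321) ≈ 0.051.
ε > 0: substitutes.

0.051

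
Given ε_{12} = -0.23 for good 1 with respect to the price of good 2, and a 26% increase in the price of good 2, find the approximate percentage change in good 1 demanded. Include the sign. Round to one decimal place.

%ΔQ ≈ ε × %ΔP of good 2 = -0.23 × (26%) = -6.0%.
Demand for good 1 falls by about 6.0%.

-6.0%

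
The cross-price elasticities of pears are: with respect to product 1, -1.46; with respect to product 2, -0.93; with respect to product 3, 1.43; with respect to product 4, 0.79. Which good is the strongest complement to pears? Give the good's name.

Complements have ε < 0. The most negative value is -1.46 (product 1).

product 1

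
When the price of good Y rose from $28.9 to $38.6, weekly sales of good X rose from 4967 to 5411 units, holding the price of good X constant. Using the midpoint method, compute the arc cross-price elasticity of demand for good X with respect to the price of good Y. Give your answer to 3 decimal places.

0.298

ΔQ_X = 5411 − 4967 = 444; ΔP_Y = 38.6 − 28.9 = 9.7.
Midpoints: Q̄_X = 5189.0, P̄_Y = 33.75.
ε = (ΔQ_X/Q̄_X)/(ΔP_Y/P̄_Y) = (444/5189.0)/(9.7/33.75) ≈ 0.298.
ε > 0: good X and good Y are substitutes.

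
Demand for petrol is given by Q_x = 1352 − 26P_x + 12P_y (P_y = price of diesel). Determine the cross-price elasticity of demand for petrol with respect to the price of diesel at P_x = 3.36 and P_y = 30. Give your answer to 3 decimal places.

At P_x = 3.36 and P_y = 30: Q_x = 1624.64.
∂Q_x/∂P_y = 12.
ε = (∂Q_x/∂P_y)(P_y/Q_x) = 12 × (30/1624.64) ≈ 0.222.
Since ε > 0, petrol and diesel are substitutes.

0.222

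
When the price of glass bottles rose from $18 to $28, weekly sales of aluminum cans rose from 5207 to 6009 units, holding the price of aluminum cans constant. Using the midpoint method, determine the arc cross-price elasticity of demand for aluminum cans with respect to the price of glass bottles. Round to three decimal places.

ΔQ_A = 6009 − 5207 = 802; ΔP_B = 28 − 18 = 10.
Midpoints: Q̄_A = 5608.0, P̄_B = 23.00.
ε = (ΔQ_A/Q̄_A)/(ΔP_B/P̄_B) = (802/5608.0)/(10/23.00) ≈ 0.329.

0.329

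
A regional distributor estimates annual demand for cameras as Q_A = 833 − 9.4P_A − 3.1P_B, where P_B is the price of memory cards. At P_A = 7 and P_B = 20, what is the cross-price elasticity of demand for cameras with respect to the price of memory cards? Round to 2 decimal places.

At P_A = 7 and P_B = 20: Q_A = 705.2.
∂Q_A/∂P_B = -3.1.
ε = (∂Q_A/∂P_B)(P_B/Q_A) = -3.1 × (20/705.2) ≈ -0.09.

-0.09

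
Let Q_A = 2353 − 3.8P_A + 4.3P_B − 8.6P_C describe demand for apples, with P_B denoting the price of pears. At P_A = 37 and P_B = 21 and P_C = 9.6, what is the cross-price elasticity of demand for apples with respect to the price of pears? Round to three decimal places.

At P_A = 37 and P_B = 21 and P_C = 9.6: Q_A = 2220.14.
∂Q_A/∂P_B = 4.3.
ε = (∂Q_A/∂P_B)(P_B/Q_A) = 4.3 × (21/2220.14) ≈ 0.041.
Since ε > 0, apples and pears are substitutes.

0.041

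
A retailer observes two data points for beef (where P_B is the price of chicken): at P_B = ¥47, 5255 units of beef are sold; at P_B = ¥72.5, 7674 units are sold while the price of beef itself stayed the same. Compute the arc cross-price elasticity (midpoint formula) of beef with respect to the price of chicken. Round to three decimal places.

ΔQ_A = 7674 − 5255 = 2419; ΔP_B = 72.5 − 47 = 25.5.
Midpoints: Q̄_A = 6464.5, P̄_B = 59.75.
ε = (ΔQ_A/Q̄_A)/(ΔP_B/P̄_B) = (2419/6464.5)/(25.5/59.75) ≈ 0.877.
ε > 0: beef and chicken are substitutes.

0.877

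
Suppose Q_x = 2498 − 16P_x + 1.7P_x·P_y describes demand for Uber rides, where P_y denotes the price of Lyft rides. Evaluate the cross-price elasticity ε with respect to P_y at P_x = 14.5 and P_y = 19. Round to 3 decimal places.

0.171

At P_x = 14.5 and P_y = 19: Q_x = 2734.35.
∂Q_x/∂P_y = 1.7P_x = 1.7(14.5) = 24.6500.
ε = (∂Q_x/∂P_y)(P_y/Q_x) = 24.6500 × (19/2734.35) ≈ 0.171.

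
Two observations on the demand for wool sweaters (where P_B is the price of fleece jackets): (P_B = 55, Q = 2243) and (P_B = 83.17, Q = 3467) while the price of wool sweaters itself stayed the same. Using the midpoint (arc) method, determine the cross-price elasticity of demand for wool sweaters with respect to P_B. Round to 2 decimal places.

ΔQ_A = 3467 − 2243 = 1224; ΔP_B = 83.17 − 55 = 28.17.
Midpoints: Q̄_A = 2855.0, P̄_B = 69.09.
ε = (ΔQ_A/Q̄_A)/(ΔP_B/P̄_B) = (1224/2855.0)/(28.17/69.09) ≈ 1.05.
ε > 0: wool sweaters and fleece jackets are substitutes.

1.05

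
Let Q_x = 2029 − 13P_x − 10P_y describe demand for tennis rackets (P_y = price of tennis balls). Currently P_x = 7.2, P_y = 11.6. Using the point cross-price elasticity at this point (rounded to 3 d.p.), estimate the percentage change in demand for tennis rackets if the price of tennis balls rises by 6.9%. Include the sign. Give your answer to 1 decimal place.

-0.4%

At P_x = 7.2, P_y = 11.6: Q_x = 1819.4.
∂Q_x/∂P_y = -10.
ε = (∂Q_x/∂P_y)(P_y/Q_x) = -10.0000 × 11.6/1819.4 ≈ -0.064.
%ΔQ_x ≈ ε × %ΔP_y = -0.064 × (6.9%) = -0.4%.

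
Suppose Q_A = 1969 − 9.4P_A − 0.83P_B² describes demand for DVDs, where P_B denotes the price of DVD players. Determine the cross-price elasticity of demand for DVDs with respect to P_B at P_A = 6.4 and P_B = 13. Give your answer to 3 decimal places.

At P_A = 6.4 and P_B = 13: Q_A = 1768.57.
∂Q_A/∂P_B = -1.66P_B = -1.66(13) = -21.5800.
ε = (∂Q_A/∂P_B)(P_B/Q_A) = -21.5800 × (13/1768.57) ≈ -0.159.

-0.159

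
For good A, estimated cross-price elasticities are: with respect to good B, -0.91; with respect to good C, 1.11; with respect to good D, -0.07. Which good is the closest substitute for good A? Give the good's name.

good C

Substitutes have ε > 0. Among the positive values, 1.11 (good C) is largest.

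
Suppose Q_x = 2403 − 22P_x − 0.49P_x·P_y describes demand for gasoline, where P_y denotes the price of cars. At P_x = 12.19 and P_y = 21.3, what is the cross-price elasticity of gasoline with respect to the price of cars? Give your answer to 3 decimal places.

-0.063

At P_x = 12.19 and P_y = 21.3: Q_x = 2007.593.
∂Q_x/∂P_y = -0.49P_x = -0.49(12.19) = -5.9731.
ε = (∂Q_x/∂P_y)(P_y/Q_x) = -5.9731 × (21.3/2007.593) ≈ -0.063.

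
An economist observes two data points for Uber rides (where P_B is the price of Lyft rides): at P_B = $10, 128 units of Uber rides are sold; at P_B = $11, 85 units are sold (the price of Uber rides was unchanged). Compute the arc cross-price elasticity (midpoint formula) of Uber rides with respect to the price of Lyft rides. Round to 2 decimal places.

ΔQ_A = 85 − 128 = -43; ΔP_B = 11 − 10 = 1.
Midpoints: Q̄_A = 106.5, P̄_B = 10.50.
ε = (ΔQ_A/Q̄_A)/(ΔP_B/P̄_B) = (-43/106.5)/(1/10.50) ≈ -4.24.
ε < 0: Uber rides and Lyft rides are complements.

-4.24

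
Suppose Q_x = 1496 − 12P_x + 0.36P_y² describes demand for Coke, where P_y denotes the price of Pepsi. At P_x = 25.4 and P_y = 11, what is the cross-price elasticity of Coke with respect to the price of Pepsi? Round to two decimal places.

0.07

At P_x = 25.4 and P_y = 11: Q_x = 1234.76.
∂Q_x/∂P_y = 0.72P_y = 0.72(11) = 7.9200.
ε = (∂Q_x/∂P_y)(P_y/Q_x) = 7.9200 × (11/1234.76) ≈ 0.07.
ε > 0: substitutes.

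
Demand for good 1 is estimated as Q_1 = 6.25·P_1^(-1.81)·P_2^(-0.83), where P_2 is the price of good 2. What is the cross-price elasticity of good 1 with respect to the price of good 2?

-0.83

In a log-linear (constant-elasticity) demand function, the coefficient on the exponent of P_2 is the cross-price elasticity.
ε = -0.83. Negative, so good 1 and good 2 are complements.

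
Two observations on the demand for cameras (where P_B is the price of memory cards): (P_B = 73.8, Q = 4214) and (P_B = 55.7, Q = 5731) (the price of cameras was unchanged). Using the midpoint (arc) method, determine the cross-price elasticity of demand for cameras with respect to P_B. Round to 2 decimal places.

ΔQ_A = 5731 − 4214 = 1517; ΔP_B = 55.7 − 73.8 = -18.1.
Midpoints: Q̄_A = 4972.5, P̄_B = 64.75.
ε = (ΔQ_A/Q̄_A)/(ΔP_B/P̄_B) = (1517/4972.5)/(-18.1/64.75) ≈ -1.09.
ε < 0: cameras and memory cards are complements.

-1.09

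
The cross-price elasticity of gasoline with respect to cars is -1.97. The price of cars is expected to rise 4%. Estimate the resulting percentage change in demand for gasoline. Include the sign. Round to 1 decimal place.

-7.9%

%ΔQ ≈ ε × %ΔP of cars = -1.97 × (4%) = -7.9%.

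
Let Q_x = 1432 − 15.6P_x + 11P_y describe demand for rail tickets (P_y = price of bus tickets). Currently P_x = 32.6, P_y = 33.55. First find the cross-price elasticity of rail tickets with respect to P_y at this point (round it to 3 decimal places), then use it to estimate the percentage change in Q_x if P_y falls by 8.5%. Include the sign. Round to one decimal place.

-2.4%

At P_x = 32.6, P_y = 33.55: Q_x = 1292.49.
∂Q_x/∂P_y = 11.
ε = (∂Q_x/∂P_y)(P_y/Q_x) = 11.0000 × 33.55/1292.49 ≈ 0.286.
%ΔQ_x ≈ ε × %ΔP_y = 0.286 × (-8.5%) = -2.4%.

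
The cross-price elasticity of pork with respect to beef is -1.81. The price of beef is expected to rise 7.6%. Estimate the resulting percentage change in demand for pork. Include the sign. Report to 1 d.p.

-13.8%

%ΔQ ≈ ε × %ΔP of beef = -1.81 × (7.6%) = -13.8%.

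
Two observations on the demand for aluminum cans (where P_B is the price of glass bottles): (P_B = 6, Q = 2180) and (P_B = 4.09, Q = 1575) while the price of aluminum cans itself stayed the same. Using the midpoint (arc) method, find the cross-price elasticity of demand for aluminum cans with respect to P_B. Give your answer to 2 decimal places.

0.85

ΔQ_A = 1575 − 2180 = -605; ΔP_B = 4.09 − 6 = -1.91.
Midpoints: Q̄_A = 1877.5, P̄_B = 5.04.
ε = (ΔQ_A/Q̄_A)/(ΔP_B/P̄_B) = (-605/1877.5)/(-1.91/5.04) ≈ 0.85.
ε > 0: aluminum cans and glass bottles are substitutes.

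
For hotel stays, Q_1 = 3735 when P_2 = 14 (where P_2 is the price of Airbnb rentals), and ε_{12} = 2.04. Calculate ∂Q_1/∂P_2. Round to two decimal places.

ε = (∂Q_1/∂P_2)·(P_2/Q_1) ⇒ ∂Q_1/∂P_2 = ε·Q_1/P_2 = 2.04 × 3735/14 ≈ 544.24.

544.24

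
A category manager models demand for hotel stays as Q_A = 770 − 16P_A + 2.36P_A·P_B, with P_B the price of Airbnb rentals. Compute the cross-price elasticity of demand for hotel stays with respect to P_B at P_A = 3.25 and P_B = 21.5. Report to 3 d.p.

At P_A = 3.25 and P_B = 21.5: Q_A = 882.905.
∂Q_A/∂P_B = 2.36P_A = 2.36(3.25) = 7.6700.
ε = (∂Q_A/∂P_B)(P_B/Q_A) = 7.6700 × (21.5/882.905) ≈ 0.187.
ε > 0: substitutes.

0.187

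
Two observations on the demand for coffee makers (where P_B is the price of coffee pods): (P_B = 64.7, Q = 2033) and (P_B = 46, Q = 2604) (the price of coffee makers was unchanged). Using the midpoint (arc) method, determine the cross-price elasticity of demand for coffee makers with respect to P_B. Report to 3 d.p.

-0.729

ΔQ_A = 2604 − 2033 = 571; ΔP_B = 46 − 64.7 = -18.7.
Midpoints: Q̄_A = 2318.5, P̄_B = 55.35.
ε = (ΔQ_A/Q̄_A)/(ΔP_B/P̄_B) = (571/2318.5)/(-18.7/55.35) ≈ -0.729.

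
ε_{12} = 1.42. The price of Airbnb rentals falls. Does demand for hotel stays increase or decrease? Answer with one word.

ε > 0 and the price of Airbnb rentals falls, so the quantity of hotel stays moves in the same direction: it decreases.

decrease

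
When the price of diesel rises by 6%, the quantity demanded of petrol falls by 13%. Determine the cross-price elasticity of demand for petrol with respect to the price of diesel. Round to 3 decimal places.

ε = (%ΔQ of petrol) / (%ΔP of diesel) = (-13%) / (6%) ≈ -2.167.
Negative cross-price elasticity: complements.

-2.167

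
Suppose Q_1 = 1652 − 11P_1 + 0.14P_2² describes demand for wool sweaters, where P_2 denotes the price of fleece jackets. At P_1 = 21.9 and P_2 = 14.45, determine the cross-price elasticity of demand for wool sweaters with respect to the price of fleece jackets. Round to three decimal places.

0.041

At P_1 = 21.9 and P_2 = 14.45: Q_1 = 1440.332.
∂Q_1/∂P_2 = 0.28P_2 = 0.28(14.45) = 4.0460.
ε = (∂Q_1/∂P_2)(P_2/Q_1) = 4.0460 × (14.45/1440.332) ≈ 0.041.
ε > 0: substitutes.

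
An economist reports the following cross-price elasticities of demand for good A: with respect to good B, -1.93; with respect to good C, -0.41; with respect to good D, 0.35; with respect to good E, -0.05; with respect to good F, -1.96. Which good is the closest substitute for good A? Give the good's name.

Substitutes have ε > 0. Among the positive values, 0.35 (good D) is largest.

good D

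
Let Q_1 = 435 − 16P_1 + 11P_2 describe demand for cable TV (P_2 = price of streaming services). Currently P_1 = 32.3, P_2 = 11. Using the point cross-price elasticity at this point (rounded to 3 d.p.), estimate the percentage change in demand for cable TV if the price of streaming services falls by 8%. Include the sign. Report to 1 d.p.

At P_1 = 32.3, P_2 = 11: Q_1 = 39.2.
∂Q_1/∂P_2 = 11.
ε = (∂Q_1/∂P_2)(P_2/Q_1) = 11.0000 × 11/39.2 ≈ 3.087.
%ΔQ_1 ≈ ε × %ΔP_2 = 3.087 × (-8%) = -24.7%.

-24.7%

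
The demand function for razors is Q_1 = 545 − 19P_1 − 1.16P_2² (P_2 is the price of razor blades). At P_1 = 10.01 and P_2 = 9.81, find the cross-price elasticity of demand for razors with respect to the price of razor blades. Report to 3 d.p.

-0.918

At P_1 = 10.01 and P_2 = 9.81: Q_1 = 243.176.
∂Q_1/∂P_2 = -2.32P_2 = -2.32(9.81) = -22.7592.
ε = (∂Q_1/∂P_2)(P_2/Q_1) = -22.7592 × (9.81/243.176) ≈ -0.918.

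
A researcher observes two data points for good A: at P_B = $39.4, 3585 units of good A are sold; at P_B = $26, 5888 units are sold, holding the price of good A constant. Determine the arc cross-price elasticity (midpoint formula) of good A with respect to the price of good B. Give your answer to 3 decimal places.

ΔQ_A = 5888 − 3585 = 2303; ΔP_B = 26 − 39.4 = -13.4.
Midpoints: Q̄_A = 4736.5, P̄_B = 32.70.
ε = (ΔQ_A/Q̄_A)/(ΔP_B/P̄_B) = (2303/4736.5)/(-13.4/32.70) ≈ -1.187.
ε < 0: good A and good B are complements.

-1.187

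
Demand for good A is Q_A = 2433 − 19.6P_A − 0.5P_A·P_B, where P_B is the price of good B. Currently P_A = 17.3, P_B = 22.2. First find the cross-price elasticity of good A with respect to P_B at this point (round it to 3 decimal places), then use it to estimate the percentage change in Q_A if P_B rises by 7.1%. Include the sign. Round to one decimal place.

-0.7%

At P_A = 17.3, P_B = 22.2: Q_A = 1901.89.
∂Q_A/∂P_B = -0.5P_A = -8.6500.
ε = (∂Q_A/∂P_B)(P_B/Q_A) = -8.6500 × 22.2/1901.89 ≈ -0.101.
%ΔQ_A ≈ ε × %ΔP_B = -0.101 × (7.1%) = -0.7%.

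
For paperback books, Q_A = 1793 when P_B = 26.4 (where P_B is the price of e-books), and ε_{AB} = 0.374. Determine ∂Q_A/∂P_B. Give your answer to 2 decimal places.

25.40

ε = (∂Q_A/∂P_B)·(P_B/Q_A) ⇒ ∂Q_A/∂P_B = ε·Q_A/P_B = 0.374 × 1793/26.4 ≈ 25.40.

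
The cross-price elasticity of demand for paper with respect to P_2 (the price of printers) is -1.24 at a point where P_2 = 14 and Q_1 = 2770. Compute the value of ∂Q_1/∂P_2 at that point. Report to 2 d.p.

-245.34

ε = (∂Q_1/∂P_2)·(P_2/Q_1) ⇒ ∂Q_1/∂P_2 = ε·Q_1/P_2 = -1.24 × 2770/14 ≈ -245.34.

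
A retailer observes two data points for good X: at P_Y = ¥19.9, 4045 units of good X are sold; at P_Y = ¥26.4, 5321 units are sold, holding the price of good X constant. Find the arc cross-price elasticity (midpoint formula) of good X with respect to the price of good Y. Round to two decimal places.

ΔQ_X = 5321 − 4045 = 1276; ΔP_Y = 26.4 − 19.9 = 6.5.
Midpoints: Q̄_X = 4683.0, P̄_Y = 23.15.
ε = (ΔQ_X/Q̄_X)/(ΔP_Y/P̄_Y) = (1276/4683.0)/(6.5/23.15) ≈ 0.97.

0.97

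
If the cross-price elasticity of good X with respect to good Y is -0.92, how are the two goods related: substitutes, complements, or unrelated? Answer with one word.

ε = -0.92 < 0, so a higher price of good Y lowers demand for good X: complements.

complements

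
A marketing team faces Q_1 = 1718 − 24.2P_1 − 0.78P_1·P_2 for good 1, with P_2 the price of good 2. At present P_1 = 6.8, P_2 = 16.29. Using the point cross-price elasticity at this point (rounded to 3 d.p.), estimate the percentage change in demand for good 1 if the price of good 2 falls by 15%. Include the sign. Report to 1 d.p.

At P_1 = 6.8, P_2 = 16.29: Q_1 = 1467.038.
∂Q_1/∂P_2 = -0.78P_1 = -5.3040.
ε = (∂Q_1/∂P_2)(P_2/Q_1) = -5.3040 × 16.29/1467.038 ≈ -0.059.
%ΔQ_1 ≈ ε × %ΔP_2 = -0.059 × (-15%) = 0.9%.

0.9%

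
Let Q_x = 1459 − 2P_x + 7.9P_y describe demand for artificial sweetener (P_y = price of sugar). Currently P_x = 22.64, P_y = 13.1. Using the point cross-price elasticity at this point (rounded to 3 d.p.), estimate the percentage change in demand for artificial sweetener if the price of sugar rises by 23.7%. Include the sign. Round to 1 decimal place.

1.6%

At P_x = 22.64, P_y = 13.1: Q_x = 1517.21.
∂Q_x/∂P_y = 7.9.
ε = (∂Q_x/∂P_y)(P_y/Q_x) = 7.9000 × 13.1/1517.21 ≈ 0.068.
%ΔQ_x ≈ ε × %ΔP_y = 0.068 × (23.7%) = 1.6%.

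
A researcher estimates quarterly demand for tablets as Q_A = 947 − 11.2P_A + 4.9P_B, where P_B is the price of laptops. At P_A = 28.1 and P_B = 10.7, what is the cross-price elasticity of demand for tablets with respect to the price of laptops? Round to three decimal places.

At P_A = 28.1 and P_B = 10.7: Q_A = 684.71.
∂Q_A/∂P_B = 4.9.
ε = (∂Q_A/∂P_B)(P_B/Q_A) = 4.9 × (10.7/684.71) ≈ 0.077.

0.077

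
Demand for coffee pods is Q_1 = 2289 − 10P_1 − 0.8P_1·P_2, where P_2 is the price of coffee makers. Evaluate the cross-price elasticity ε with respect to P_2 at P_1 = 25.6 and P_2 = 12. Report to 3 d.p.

At P_1 = 25.6 and P_2 = 12: Q_1 = 1787.24.
∂Q_1/∂P_2 = -0.8P_1 = -0.8(25.6) = -20.4800.
ε = (∂Q_1/∂P_2)(P_2/Q_1) = -20.4800 × (12/1787.24) ≈ -0.138.

-0.138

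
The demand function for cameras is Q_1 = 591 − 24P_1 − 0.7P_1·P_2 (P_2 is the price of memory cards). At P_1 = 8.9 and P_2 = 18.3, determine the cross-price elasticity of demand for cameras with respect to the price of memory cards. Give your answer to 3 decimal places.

-0.433

At P_1 = 8.9 and P_2 = 18.3: Q_1 = 263.391.
∂Q_1/∂P_2 = -0.7P_1 = -0.7(8.9) = -6.2300.
ε = (∂Q_1/∂P_2)(P_2/Q_1) = -6.2300 × (18.3/263.391) ≈ -0.433.
ε < 0: complements.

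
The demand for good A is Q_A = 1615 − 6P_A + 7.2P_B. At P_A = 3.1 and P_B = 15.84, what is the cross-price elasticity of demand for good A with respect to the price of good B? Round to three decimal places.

0.067

At P_A = 3.1 and P_B = 15.84: Q_A = 1710.448.
∂Q_A/∂P_B = 7.2.
ε = (∂Q_A/∂P_B)(P_B/Q_A) = 7.2 × (15.84/1710.448) ≈ 0.067.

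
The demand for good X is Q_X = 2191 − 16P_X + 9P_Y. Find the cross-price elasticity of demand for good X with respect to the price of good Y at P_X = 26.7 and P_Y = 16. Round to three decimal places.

At P_X = 26.7 and P_Y = 16: Q_X = 1907.8.
∂Q_X/∂P_Y = 9.
ε = (∂Q_X/∂P_Y)(P_Y/Q_X) = 9 × (16/1907.8) ≈ 0.075.

0.075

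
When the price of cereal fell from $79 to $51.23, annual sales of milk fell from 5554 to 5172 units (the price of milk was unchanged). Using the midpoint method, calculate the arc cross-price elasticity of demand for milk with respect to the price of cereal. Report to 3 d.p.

0.167

ΔQ_A = 5172 − 5554 = -382; ΔP_B = 51.23 − 79 = -27.77.
Midpoints: Q̄_A = 5363.0, P̄_B = 65.11.
ε = (ΔQ_A/Q̄_A)/(ΔP_B/P̄_B) = (-382/5363.0)/(-27.77/65.11) ≈ 0.167.
ε > 0: milk and cereal are substitutes.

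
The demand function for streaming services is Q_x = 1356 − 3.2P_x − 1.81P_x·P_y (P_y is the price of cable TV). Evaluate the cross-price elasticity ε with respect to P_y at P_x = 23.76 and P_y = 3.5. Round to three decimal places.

At P_x = 23.76 and P_y = 3.5: Q_x = 1129.448.
∂Q_x/∂P_y = -1.81P_x = -1.81(23.76) = -43.0056.
ε = (∂Q_x/∂P_y)(P_y/Q_x) = -43.0056 × (3.5/1129.448) ≈ -0.133.
ε < 0: complements.

-0.133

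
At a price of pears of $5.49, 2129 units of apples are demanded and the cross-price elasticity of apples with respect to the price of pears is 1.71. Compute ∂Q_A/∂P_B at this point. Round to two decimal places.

ε = (∂Q_A/∂P_B)·(P_B/Q_A) ⇒ ∂Q_A/∂P_B = ε·Q_A/P_B = 1.71 × 2129/5.49 ≈ 663.13.

663.13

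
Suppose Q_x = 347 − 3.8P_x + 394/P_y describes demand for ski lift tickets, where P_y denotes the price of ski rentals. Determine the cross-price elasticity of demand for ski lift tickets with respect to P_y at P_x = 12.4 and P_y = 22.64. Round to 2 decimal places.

-0.05

At P_x = 12.4 and P_y = 22.64: Q_x = 317.283.
∂Q_x/∂P_y = −394/P_y² = -0.7687.
ε = (∂Q_x/∂P_y)(P_y/Q_x) = -0.7687 × (22.64/317.283) ≈ -0.05.
ε < 0: complements.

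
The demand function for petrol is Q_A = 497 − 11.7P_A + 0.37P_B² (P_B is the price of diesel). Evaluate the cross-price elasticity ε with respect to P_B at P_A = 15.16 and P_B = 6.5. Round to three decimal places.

At P_A = 15.16 and P_B = 6.5: Q_A = 335.261.
∂Q_A/∂P_B = 0.74P_B = 0.74(6.5) = 4.8100.
ε = (∂Q_A/∂P_B)(P_B/Q_A) = 4.8100 × (6.5/335.261) ≈ 0.093.
ε > 0: substitutes.

0.093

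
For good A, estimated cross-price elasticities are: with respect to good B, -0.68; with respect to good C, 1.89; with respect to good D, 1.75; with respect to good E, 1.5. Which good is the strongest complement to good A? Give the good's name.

Complements have ε < 0. The most negative value is -0.68 (good B).

good B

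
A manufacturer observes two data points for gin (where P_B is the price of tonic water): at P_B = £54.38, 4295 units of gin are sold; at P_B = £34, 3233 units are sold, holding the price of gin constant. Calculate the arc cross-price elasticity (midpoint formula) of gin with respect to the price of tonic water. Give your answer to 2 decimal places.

ΔQ_A = 3233 − 4295 = -1062; ΔP_B = 34 − 54.38 = -20.38.
Midpoints: Q̄_A = 3764.0, P̄_B = 44.19.
ε = (ΔQ_A/Q̄_A)/(ΔP_B/P̄_B) = (-1062/3764.0)/(-20.38/44.19) ≈ 0.61.

0.61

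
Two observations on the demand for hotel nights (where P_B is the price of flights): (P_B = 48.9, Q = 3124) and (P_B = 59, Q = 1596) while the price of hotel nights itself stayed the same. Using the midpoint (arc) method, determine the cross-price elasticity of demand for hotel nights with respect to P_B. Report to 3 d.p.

ΔQ_A = 1596 − 3124 = -1528; ΔP_B = 59 − 48.9 = 10.1.
Midpoints: Q̄_A = 2360.0, P̄_B = 53.95.
ε = (ΔQ_A/Q̄_A)/(ΔP_B/P̄_B) = (-1528/2360.0)/(10.1/53.95) ≈ -3.458.
ε < 0: hotel nights and flights are complements.

-3.458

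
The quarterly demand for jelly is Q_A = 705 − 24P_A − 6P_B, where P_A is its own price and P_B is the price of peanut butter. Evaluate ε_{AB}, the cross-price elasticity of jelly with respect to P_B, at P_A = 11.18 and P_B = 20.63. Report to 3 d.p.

At P_A = 11.18 and P_B = 20.63: Q_A = 312.9.
∂Q_A/∂P_B = -6.
ε = (∂Q_A/∂P_B)(P_B/Q_A) = -6 × (20.63/312.9) ≈ -0.396.
Since ε < 0, jelly and peanut butter are complements.

-0.396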